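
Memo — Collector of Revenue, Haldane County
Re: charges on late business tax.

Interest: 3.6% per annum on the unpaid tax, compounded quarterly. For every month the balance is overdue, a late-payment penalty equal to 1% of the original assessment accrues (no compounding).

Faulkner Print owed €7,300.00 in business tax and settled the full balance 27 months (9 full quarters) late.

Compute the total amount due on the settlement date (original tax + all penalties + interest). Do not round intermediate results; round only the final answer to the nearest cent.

€9,884.04

Late-payment penalty: 27 × 1% × €7,300.00 = €1,971.00
Interest (3.6%/yr ÷ 4 = 0.9%/quarter): €7,300.00 × ((1 + 0.009)^9 − 1) = €613.0399…
Total = €7,300.00 + €1,971.0000 + €613.0399… = €9,884.04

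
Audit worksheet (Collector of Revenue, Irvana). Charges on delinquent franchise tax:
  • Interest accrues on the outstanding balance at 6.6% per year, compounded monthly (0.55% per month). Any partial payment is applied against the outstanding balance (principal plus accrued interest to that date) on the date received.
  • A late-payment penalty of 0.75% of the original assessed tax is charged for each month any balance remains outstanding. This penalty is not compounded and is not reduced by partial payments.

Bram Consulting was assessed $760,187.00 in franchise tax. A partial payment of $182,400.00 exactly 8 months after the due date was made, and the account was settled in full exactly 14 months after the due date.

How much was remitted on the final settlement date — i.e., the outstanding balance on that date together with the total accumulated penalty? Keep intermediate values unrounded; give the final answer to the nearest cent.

Balance at month 8: $760,187.0000 × (1 + 0.0055)^8 = $794,286.2380…
After $182,400.00 payment: $794,286.2380… − $182,400.00 = $611,886.2380…
Balance at month 14: $611,886.2380… × (1 + 0.0055)^6 = $632,358.1717…
Penalty: 14 × 0.75% × $760,187.00 = $79,819.64…
Final settlement = outstanding balance + penalty = $632,358.1717… + $79,819.64… = $712,177.81

$712,177.81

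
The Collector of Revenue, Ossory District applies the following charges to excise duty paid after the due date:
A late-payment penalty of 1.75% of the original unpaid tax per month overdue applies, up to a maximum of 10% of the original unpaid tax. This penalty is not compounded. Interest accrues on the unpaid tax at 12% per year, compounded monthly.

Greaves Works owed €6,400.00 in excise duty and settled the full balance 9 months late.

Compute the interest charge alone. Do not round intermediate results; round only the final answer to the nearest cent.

Interest (12%/yr ÷ 12 = 1%/month): €6,400.00 × ((1 + 0.01)^9 − 1) = €599.5857…

€599.59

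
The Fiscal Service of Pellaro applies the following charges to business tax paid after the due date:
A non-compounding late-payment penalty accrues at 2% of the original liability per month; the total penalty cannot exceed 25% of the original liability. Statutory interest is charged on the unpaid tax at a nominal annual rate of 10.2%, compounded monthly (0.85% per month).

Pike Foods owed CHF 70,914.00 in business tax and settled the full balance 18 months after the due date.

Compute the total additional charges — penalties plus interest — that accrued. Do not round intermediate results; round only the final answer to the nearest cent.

CHF 29,398.94

Penalty (uncapped): 18 × 2% × CHF 70,914.00 = CHF 25,529.04; cap = 25% × CHF 70,914.00 = CHF 17,728.50 → penalty = CHF 17,728.50
Interest: CHF 70,914.00 × ((1 + 0.0085)^18 − 1) = CHF 70,914.00 × 0.1645717… = CHF 11,670.4401…
Penalties + interest = CHF 17,728.5000 + CHF 11,670.4401… = CHF 29,398.94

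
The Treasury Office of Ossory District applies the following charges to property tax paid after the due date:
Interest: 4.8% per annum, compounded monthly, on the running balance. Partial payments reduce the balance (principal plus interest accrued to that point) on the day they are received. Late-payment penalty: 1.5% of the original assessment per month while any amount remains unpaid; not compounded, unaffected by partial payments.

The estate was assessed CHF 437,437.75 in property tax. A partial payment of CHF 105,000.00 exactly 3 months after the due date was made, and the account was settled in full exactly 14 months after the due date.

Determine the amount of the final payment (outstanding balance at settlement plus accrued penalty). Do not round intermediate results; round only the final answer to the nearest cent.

Monthly rate = 4.8% ÷ 12 = 0.4%
Balance at month 3: CHF 437,437.7500 × (1 + 0.004)^3 = CHF 442,708.0280…
After CHF 105,000.00 payment: CHF 442,708.0280… − CHF 105,000.00 = CHF 337,708.0280…
Balance at month 14: CHF 337,708.0280… × (1 + 0.004)^11 = CHF 352,867.9592…
Penalty: 14 × 1.5% × CHF 437,437.75 = CHF 91,861.93…
Final settlement = outstanding balance + penalty = CHF 352,867.9592… + CHF 91,861.93… = CHF 444,729.89

CHF 444,729.89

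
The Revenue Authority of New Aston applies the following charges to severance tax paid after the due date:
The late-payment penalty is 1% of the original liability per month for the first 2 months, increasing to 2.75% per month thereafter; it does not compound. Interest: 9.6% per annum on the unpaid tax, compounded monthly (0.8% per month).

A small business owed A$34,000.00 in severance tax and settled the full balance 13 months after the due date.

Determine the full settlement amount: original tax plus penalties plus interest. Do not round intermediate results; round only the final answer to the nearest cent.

Penalty, months 1–2: 2 × 1% × A$34,000.00 = A$680.00
Penalty, months 3–13: 11 × 2.75% × A$34,000.00 = A$10,285.00
Interest: A$34,000.00 × ((1 + 0.008)^13 − 1) = A$34,000.00 × 0.1091414… = A$3,710.8077…
Total = A$34,000.00 + A$10,965.0000 + A$3,710.8077… = A$48,675.81

A$48,675.81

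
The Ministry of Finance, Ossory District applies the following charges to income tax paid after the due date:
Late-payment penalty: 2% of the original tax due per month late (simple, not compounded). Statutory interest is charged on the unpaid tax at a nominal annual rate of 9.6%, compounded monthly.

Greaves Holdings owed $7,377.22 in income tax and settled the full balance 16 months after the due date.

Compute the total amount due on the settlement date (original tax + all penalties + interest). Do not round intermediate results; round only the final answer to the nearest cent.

$10,741.04

Late-payment penalty = 2% × $7,377.22 × 16 mo = $2,360.71…
Interest (9.6%/yr ÷ 12 = 0.8%/month): $7,377.22 × ((1 + 0.008)^16 − 1) = $1,003.1125…
Total = $7,377.22 + $2,360.7104 + $1,003.1125… = $10,741.04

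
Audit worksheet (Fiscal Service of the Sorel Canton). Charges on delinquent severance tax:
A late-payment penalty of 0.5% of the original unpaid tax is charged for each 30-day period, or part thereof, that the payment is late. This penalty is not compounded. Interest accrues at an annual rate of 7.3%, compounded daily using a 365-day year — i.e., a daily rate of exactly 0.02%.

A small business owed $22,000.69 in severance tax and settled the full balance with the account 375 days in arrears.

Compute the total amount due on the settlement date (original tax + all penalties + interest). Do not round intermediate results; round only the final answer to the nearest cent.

$25,144.06

Penalty periods: ⌈375/30⌉ = 13; penalty = 13 × 0.5% × $22,000.69 = $1,430.04…
Interest: $22,000.69 × ((1 + 0.0002)^375 − 1) = $22,000.69 × 0.07787607… = $1,713.3272…
Total = $22,000.69 + $1,430.0449… + $1,713.3272… = $25,144.06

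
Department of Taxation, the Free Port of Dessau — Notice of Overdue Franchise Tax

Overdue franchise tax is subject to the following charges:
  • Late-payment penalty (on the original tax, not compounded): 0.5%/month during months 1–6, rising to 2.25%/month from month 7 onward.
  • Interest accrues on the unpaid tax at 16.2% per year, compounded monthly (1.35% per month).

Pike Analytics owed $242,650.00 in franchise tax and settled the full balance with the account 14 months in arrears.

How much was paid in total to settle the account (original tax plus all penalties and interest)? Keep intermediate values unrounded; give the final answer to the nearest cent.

Penalty, months 1–6: 6 × 0.5% × $242,650.00 = $7,279.50
Penalty, months 7–14: 8 × 2.25% × $242,650.00 = $43,677.00
Interest: $242,650.00 × ((1 + 0.0135)^14 − 1) = $242,650.00 × 0.2065145… = $50,110.7412…
Total = $242,650.00 + $50,956.5000 + $50,110.7412… = $343,717.24

$343,717.24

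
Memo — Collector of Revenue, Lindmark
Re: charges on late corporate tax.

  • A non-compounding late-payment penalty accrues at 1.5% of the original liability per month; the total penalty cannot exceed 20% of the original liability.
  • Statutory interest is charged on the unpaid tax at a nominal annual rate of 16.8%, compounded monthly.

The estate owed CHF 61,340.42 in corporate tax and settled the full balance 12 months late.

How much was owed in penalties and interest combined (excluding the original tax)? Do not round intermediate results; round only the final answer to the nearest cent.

CHF 22,178.19

Penalty: 12 × 1.5% × CHF 61,340.42 = CHF 11,041.28… (below the 20% cap of CHF 12,268.08…)
Interest (16.8%/yr ÷ 12 = 1.4%/month): CHF 61,340.42 × ((1 + 0.014)^12 − 1) = CHF 11,136.9132…
Penalties + interest = CHF 11,041.2756 + CHF 11,136.9132… = CHF 22,178.19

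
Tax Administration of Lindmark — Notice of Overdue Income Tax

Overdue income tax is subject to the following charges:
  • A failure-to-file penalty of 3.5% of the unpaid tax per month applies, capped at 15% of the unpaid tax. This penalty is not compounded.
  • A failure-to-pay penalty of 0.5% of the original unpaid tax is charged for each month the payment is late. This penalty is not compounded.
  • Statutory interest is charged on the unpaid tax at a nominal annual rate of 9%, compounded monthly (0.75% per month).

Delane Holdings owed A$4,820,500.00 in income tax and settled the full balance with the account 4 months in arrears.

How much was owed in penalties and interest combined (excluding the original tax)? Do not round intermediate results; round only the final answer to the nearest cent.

A$917,530.07

Failure-to-file: 4 × 3.5% × A$4,820,500.00 = A$674,870.00 (under the 15% cap)
Failure-to-pay penalty = 0.5% × A$4,820,500.00 × 4 mo = A$96,410.00
Interest: A$4,820,500.00 × ((1 + 0.0075)^4 − 1) = A$4,820,500.00 × 0.0303392… = A$146,250.0686…
Penalties + interest = A$771,280.0000 + A$146,250.0686… = A$917,530.07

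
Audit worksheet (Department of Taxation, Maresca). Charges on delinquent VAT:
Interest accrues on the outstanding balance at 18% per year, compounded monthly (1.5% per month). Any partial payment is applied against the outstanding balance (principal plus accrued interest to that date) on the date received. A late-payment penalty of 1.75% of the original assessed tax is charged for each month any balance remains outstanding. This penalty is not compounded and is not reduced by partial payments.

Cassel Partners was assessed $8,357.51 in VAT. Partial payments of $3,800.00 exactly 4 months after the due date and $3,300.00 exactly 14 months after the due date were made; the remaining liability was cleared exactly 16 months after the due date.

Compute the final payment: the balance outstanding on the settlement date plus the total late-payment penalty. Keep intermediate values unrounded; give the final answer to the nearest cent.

Balance at month 4: $8,357.5100 × (1 + 0.015)^4 = $8,870.3565…
After $3,800.00 payment: $8,870.3565… − $3,800.00 = $5,070.3565…
Balance at month 14: $5,070.3565… × (1 + 0.015)^10 = $5,884.3557…
After $3,300.00 payment: $5,884.3557… − $3,300.00 = $2,584.3557…
Balance at month 16: $2,584.3557… × (1 + 0.015)^2 = $2,662.4679…
Penalty: 16 × 1.75% × $8,357.51 = $2,340.10…
Final settlement = outstanding balance + penalty = $2,662.4679… + $2,340.10… = $5,002.57

$5,002.57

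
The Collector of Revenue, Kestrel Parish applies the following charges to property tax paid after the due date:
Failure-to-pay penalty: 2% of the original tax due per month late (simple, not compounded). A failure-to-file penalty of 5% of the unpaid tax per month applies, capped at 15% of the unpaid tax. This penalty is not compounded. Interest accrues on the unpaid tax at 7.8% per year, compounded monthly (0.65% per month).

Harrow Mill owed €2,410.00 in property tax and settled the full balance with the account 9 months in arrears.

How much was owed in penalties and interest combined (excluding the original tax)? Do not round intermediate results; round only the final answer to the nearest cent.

Failure-to-file: 9 × 5% × €2,410.00 = €1,084.50, capped at 15% × €2,410.00 = €361.50
Failure-to-pay penalty: 9 × 2% × €2,410.00 = €433.80
Interest: €2,410.00 × ((1 + 0.0065)^9 − 1) = €2,410.00 × 0.0600443… = €144.7068…
Penalties + interest = €795.3000 + €144.7068… = €940.01

€940.01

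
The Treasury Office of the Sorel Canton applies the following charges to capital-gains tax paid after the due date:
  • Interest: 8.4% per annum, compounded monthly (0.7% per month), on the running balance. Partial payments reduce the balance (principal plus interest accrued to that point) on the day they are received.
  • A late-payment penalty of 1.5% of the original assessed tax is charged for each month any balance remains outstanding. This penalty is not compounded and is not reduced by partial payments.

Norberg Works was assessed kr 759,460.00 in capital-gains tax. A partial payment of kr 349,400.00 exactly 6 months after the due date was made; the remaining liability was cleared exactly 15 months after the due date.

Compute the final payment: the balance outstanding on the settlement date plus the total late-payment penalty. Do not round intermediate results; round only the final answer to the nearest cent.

kr 642,071.56

Balance at month 6: kr 759,460.0000 × (1 + 0.007)^6 = kr 791,920.7604…
After kr 349,400.00 payment: kr 791,920.7604… − kr 349,400.00 = kr 442,520.7604…
Balance at month 15: kr 442,520.7604… × (1 + 0.007)^9 = kr 471,193.0597…
Penalty: 15 × 1.5% × kr 759,460.00 = kr 170,878.50
Final settlement = outstanding balance + penalty = kr 471,193.0597… + kr 170,878.50 = kr 642,071.56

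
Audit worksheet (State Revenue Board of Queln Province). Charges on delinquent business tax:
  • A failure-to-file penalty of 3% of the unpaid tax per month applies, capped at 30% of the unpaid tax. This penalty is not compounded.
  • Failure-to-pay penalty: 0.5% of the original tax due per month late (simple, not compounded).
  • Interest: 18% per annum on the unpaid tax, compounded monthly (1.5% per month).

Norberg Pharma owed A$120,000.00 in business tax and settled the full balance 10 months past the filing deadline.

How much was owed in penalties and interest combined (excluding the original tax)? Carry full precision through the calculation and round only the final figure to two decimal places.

A$61,264.90

Failure-to-file: 10 × 3% × A$120,000.00 = A$36,000.00, capped at 30% × A$120,000.00 = A$36,000.00
Failure-to-pay penalty: 10 × 0.5% × A$120,000.00 = A$6,000.00
Interest: A$120,000.00 × ((1 + 0.015)^10 − 1) = A$120,000.00 × 0.1605408… = A$19,264.8990…
Penalties + interest = A$42,000.0000 + A$19,264.8990… = A$61,264.90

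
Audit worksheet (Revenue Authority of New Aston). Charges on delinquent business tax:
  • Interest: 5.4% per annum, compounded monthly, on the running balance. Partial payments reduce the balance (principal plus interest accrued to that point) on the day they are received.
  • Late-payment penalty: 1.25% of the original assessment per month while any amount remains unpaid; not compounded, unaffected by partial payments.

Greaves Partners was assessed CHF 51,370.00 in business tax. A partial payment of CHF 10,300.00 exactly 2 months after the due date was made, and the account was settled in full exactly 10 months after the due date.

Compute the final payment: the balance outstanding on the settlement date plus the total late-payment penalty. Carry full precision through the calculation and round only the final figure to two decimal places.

Monthly rate = 5.4% ÷ 12 = 0.45%
Balance at month 2: CHF 51,370.0000 × (1 + 0.0045)^2 = CHF 51,833.3702…
After CHF 10,300.00 payment: CHF 51,833.3702… − CHF 10,300.00 = CHF 41,533.3702…
Balance at month 10: CHF 41,533.3702… × (1 + 0.0045)^8 = CHF 43,052.3341…
Penalty: 10 × 1.25% × CHF 51,370.00 = CHF 6,421.25
Final settlement = outstanding balance + penalty = CHF 43,052.3341… + CHF 6,421.25 = CHF 49,473.58

CHF 49,473.58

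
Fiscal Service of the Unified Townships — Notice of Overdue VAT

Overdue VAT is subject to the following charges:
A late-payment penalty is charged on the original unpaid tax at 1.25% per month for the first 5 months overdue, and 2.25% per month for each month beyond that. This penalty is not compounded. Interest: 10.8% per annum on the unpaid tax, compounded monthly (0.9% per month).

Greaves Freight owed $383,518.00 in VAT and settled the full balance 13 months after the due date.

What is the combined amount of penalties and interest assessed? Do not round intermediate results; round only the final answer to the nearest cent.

Penalty, months 1–5: 5 × 1.25% × $383,518.00 = $23,969.88…
Penalty, months 6–13: 8 × 2.25% × $383,518.00 = $69,033.24
Interest: $383,518.00 × ((1 + 0.009)^13 − 1) = $383,518.00 × 0.1235313… = $47,376.4626…
Penalties + interest = $93,003.1150 + $47,376.4626… = $140,379.58

$140,379.58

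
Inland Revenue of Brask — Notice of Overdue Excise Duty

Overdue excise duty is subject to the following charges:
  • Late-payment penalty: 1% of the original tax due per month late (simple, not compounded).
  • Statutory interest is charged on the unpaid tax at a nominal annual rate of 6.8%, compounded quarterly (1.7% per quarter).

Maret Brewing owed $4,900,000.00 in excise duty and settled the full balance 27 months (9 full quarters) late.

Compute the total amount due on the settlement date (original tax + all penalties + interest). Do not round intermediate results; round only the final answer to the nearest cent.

$7,025,754.24

Late-payment penalty = 1% × $4,900,000.00 × 27 mo = $1,323,000.00
Interest: $4,900,000.00 × ((1 + 0.017)^9 − 1) = $4,900,000.00 × 0.1638274… = $802,754.2433…
Total = $4,900,000.00 + $1,323,000.0000 + $802,754.2433… = $7,025,754.24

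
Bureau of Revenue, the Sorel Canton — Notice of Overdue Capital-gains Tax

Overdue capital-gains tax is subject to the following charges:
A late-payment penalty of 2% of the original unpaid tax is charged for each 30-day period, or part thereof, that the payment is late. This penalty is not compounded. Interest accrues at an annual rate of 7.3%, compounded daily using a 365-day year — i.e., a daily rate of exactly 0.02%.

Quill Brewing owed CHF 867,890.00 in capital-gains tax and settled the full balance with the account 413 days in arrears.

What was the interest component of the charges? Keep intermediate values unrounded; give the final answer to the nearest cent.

CHF 74,723.86

Interest: CHF 867,890.00 × ((1 + 0.0002)^413 − 1) = CHF 867,890.00 × 0.08609831… = CHF 74,723.8612…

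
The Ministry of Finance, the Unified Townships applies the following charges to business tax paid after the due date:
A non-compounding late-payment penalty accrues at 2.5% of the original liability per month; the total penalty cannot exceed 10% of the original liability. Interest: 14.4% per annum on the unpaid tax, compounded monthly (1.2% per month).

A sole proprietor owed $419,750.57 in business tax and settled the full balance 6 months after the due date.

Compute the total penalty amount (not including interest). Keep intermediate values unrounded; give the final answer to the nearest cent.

$41,975.06

Penalty (uncapped): 6 × 2.5% × $419,750.57 = $62,962.59…; cap = 10% × $419,750.57 = $41,975.06… → penalty = $41,975.06…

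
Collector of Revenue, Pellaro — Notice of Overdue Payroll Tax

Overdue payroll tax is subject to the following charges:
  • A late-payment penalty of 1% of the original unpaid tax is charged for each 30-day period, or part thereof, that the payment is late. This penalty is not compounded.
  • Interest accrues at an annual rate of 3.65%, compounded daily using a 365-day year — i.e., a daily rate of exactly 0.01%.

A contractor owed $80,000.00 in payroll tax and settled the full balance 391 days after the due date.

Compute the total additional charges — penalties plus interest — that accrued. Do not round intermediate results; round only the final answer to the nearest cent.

Penalty periods: ⌈391/30⌉ = 14; penalty = 14 × 1% × $80,000.00 = $11,200.00
Interest: $80,000.00 × ((1 + 0.0001)^391 − 1) = $80,000.00 × 0.03987243… = $3,189.7946…
Penalties + interest = $11,200.0000 + $3,189.7946… = $14,389.79

$14,389.79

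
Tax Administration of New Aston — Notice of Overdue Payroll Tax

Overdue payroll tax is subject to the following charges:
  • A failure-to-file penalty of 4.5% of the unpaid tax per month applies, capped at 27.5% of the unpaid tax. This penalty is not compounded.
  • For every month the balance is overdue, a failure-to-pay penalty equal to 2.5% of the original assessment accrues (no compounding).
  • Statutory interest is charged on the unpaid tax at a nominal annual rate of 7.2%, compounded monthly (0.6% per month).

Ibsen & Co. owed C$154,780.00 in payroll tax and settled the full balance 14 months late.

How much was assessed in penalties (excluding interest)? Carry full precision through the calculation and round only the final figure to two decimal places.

C$96,737.50

Failure-to-file: 14 × 4.5% × C$154,780.00 = C$97,511.40, capped at 27.5% × C$154,780.00 = C$42,564.50
Failure-to-pay penalty = 2.5% × C$154,780.00 × 14 mo = C$54,173.00
Total penalty = C$42,564.50 + C$54,173.00 = C$96,737.50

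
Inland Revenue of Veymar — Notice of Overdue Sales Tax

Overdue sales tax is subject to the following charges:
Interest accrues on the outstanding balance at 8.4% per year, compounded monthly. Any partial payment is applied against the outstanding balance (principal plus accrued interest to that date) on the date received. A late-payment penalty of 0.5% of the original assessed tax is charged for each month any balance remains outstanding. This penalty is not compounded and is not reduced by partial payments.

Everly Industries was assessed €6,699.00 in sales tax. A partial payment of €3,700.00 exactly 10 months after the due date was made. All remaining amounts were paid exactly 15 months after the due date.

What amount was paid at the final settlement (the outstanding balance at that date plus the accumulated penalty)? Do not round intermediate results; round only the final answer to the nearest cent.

€4,109.03

Monthly rate = 8.4% ÷ 12 = 0.7%
Balance at month 10: €6,699.0000 × (1 + 0.007)^10 = €7,182.9804…
After €3,700.00 payment: €7,182.9804… − €3,700.00 = €3,482.9804…
Balance at month 15: €3,482.9804… × (1 + 0.007)^5 = €3,606.6034…
Penalty: 15 × 0.5% × €6,699.00 = €502.43…
Final settlement = outstanding balance + penalty = €3,606.6034… + €502.43… = €4,109.03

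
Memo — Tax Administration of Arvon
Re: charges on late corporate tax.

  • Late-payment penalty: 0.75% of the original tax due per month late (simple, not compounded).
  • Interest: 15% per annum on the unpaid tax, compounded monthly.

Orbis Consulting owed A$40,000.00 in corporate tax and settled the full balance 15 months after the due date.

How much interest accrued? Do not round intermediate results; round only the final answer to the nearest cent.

Interest (15%/yr ÷ 12 = 1.25%/month): A$40,000.00 × ((1 + 0.0125)^15 − 1) = A$8,193.1673…

A$8,193.17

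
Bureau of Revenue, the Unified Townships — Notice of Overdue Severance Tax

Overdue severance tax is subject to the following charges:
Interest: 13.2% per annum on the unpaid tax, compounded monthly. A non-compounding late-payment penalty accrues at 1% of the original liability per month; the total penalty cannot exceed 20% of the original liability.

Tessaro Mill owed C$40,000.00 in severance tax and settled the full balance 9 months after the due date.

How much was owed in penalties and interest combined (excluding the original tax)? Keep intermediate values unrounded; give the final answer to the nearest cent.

C$7,738.79

Penalty: 9 × 1% × C$40,000.00 = C$3,600.00 (below the 20% cap of C$8,000.00)
Interest (13.2%/yr ÷ 12 = 1.1%/month): C$40,000.00 × ((1 + 0.011)^9 − 1) = C$4,138.7868…
Penalties + interest = C$3,600.0000 + C$4,138.7868… = C$7,738.79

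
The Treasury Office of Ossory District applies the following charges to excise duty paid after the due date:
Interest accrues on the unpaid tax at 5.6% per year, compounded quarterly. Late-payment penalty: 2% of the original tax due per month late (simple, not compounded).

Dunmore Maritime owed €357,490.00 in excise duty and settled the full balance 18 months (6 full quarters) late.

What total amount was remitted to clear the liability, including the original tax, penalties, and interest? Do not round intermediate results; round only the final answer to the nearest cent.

€517,286.41

Late-payment penalty = 2% × €357,490.00 × 18 mo = €128,696.40
Interest (5.6%/yr ÷ 4 = 1.4%/quarter): €357,490.00 × ((1 + 0.014)^6 − 1) = €31,100.0068…
Total = €357,490.00 + €128,696.4000 + €31,100.0068… = €517,286.41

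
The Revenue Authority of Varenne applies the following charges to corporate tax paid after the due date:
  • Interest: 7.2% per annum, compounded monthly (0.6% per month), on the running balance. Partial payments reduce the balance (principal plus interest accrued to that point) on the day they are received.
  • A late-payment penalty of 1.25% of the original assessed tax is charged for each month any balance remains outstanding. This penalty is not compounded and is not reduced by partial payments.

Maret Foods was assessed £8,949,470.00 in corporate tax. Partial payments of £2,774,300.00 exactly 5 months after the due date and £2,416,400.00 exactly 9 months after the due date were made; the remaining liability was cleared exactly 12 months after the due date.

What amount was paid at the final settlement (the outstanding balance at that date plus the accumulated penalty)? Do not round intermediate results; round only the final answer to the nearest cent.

Balance at month 5: £8,949,470.0000 × (1 + 0.006)^5 = £9,221,195.2981…
After £2,774,300.00 payment: £9,221,195.2981… − £2,774,300.00 = £6,446,895.2981…
Balance at month 9: £6,446,895.2981… × (1 + 0.006)^4 = £6,603,018.8931…
After £2,416,400.00 payment: £6,603,018.8931… − £2,416,400.00 = £4,186,618.8931…
Balance at month 12: £4,186,618.8931… × (1 + 0.006)^3 = £4,262,431.0924…
Penalty: 12 × 1.25% × £8,949,470.00 = £1,342,420.50
Final settlement = outstanding balance + penalty = £4,262,431.0924… + £1,342,420.50 = £5,604,851.59

£5,604,851.59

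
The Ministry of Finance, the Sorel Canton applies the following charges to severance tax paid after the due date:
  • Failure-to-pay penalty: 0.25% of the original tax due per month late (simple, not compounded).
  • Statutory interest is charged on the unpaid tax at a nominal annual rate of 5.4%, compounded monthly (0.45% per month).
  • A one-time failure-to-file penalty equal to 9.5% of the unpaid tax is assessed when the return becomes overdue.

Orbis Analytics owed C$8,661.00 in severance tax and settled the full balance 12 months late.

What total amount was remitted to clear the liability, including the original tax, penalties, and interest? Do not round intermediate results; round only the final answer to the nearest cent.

Failure-to-file penalty: 9.5% × C$8,661.00 = C$822.80…
Failure-to-pay penalty = 0.25% × C$8,661.00 × 12 mo = C$259.83
Interest: C$8,661.00 × ((1 + 0.0045)^12 − 1) = C$8,661.00 × 0.0553568… = C$479.4448…
Total = C$8,661.00 + C$1,082.6250 + C$479.4448… = C$10,223.07

C$10,223.07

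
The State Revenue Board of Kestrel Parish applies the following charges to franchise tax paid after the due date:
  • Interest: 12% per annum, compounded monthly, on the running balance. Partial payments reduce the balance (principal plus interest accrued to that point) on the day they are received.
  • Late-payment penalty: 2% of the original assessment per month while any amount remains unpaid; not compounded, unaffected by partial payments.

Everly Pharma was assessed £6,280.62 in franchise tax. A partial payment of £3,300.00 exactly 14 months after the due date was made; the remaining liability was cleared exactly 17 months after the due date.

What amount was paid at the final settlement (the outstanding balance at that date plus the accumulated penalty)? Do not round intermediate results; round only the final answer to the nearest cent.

£6,173.58

Monthly rate = 12% ÷ 12 = 1%
Balance at month 14: £6,280.6200 × (1 + 0.01)^14 = £7,219.4107…
After £3,300.00 payment: £7,219.4107… − £3,300.00 = £3,919.4107…
Balance at month 17: £3,919.4107… × (1 + 0.01)^3 = £4,038.1728…
Penalty: 17 × 2% × £6,280.62 = £2,135.41…
Final settlement = outstanding balance + penalty = £4,038.1728… + £2,135.41… = £6,173.58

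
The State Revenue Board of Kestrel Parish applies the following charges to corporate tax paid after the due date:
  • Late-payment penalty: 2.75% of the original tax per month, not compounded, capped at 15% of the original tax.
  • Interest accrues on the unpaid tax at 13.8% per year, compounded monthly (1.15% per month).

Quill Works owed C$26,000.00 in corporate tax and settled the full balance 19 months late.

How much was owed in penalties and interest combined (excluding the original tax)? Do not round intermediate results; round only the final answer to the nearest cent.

Penalty (uncapped): 19 × 2.75% × C$26,000.00 = C$13,585.00; cap = 15% × C$26,000.00 = C$3,900.00 → penalty = C$3,900.00
Interest: C$26,000.00 × ((1 + 0.0115)^19 − 1) = C$26,000.00 × 0.2426587… = C$6,309.1255…
Penalties + interest = C$3,900.0000 + C$6,309.1255… = C$10,209.13

C$10,209.13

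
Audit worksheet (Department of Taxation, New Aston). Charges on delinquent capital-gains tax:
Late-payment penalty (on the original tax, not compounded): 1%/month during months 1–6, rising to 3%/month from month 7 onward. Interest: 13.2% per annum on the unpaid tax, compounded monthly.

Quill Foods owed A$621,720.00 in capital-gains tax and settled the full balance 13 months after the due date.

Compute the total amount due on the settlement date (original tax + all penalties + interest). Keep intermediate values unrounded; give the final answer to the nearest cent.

Penalty, months 1–6: 6 × 1% × A$621,720.00 = A$37,303.20
Penalty, months 7–13: 7 × 3% × A$621,720.00 = A$130,561.20
Interest (13.2%/yr ÷ 12 = 1.1%/month): A$621,720.00 × ((1 + 0.011)^13 − 1) = A$95,017.0602…
Total = A$621,720.00 + A$167,864.4000 + A$95,017.0602… = A$884,601.46

A$884,601.46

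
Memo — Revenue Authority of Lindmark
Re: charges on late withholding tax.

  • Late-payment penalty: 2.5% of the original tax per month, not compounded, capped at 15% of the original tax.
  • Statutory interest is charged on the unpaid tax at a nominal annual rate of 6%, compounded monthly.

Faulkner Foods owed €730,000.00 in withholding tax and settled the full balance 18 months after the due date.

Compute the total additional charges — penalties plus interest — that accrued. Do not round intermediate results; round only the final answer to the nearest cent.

€178,068.13

Penalty (uncapped): 18 × 2.5% × €730,000.00 = €328,500.00; cap = 15% × €730,000.00 = €109,500.00 → penalty = €109,500.00
Interest (6%/yr ÷ 12 = 0.5%/month): €730,000.00 × ((1 + 0.005)^18 − 1) = €68,568.1259…
Penalties + interest = €109,500.0000 + €68,568.1259… = €178,068.13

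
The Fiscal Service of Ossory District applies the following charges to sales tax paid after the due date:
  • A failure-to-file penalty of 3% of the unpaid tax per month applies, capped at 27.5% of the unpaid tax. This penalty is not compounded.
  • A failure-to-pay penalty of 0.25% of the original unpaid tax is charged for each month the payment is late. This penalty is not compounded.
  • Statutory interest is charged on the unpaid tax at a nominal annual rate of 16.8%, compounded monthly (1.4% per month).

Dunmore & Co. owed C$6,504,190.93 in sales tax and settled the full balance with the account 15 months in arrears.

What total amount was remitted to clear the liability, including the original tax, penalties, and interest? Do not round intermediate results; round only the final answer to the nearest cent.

C$10,044,959.37

Failure-to-file: 15 × 3% × C$6,504,190.93 = C$2,926,885.92…, capped at 27.5% × C$6,504,190.93 = C$1,788,652.51…
Failure-to-pay penalty = 0.25% × C$6,504,190.93 × 15 mo = C$243,907.16…
Interest: C$6,504,190.93 × ((1 + 0.014)^15 − 1) = C$6,504,190.93 × 0.2318826… = C$1,508,208.7772…
Total = C$6,504,190.93 + C$2,032,559.6656… + C$1,508,208.7772… = C$10,044,959.37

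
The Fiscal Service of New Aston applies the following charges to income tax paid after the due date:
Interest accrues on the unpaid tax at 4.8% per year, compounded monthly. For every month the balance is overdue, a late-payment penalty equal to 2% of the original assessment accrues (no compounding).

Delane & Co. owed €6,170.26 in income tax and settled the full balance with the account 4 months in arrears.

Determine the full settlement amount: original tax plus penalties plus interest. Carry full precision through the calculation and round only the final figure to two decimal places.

Late-payment penalty: 4 × 2% × €6,170.26 = €493.62…
Interest (4.8%/yr ÷ 12 = 0.4%/month): €6,170.26 × ((1 + 0.004)^4 − 1) = €99.3181…
Total = €6,170.26 + €493.6208 + €99.3181… = €6,763.20

€6,763.20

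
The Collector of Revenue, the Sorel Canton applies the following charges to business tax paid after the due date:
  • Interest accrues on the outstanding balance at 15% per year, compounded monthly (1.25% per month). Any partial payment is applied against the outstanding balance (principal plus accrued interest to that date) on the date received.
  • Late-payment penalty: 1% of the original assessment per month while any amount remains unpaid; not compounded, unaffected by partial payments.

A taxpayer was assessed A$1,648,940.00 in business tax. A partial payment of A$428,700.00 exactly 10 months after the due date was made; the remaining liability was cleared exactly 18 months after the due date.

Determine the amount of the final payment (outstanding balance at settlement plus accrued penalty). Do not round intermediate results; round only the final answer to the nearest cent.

Balance at month 10: A$1,648,940.0000 × (1 + 0.0125)^10 = A$1,867,046.6619…
After A$428,700.00 payment: A$1,867,046.6619… − A$428,700.00 = A$1,438,346.6619…
Balance at month 18: A$1,438,346.6619… × (1 + 0.0125)^8 = A$1,588,633.8967…
Penalty: 18 × 1% × A$1,648,940.00 = A$296,809.20
Final settlement = outstanding balance + penalty = A$1,588,633.8967… + A$296,809.20 = A$1,885,443.10

A$1,885,443.10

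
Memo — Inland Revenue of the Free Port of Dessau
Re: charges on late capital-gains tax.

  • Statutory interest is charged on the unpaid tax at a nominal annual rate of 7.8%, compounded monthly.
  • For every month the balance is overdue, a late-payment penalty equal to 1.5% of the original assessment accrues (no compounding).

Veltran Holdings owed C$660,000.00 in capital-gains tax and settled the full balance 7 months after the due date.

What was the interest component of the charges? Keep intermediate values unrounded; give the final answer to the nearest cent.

C$30,621.97

Interest (7.8%/yr ÷ 12 = 0.65%/month): C$660,000.00 × ((1 + 0.0065)^7 − 1) = C$30,621.9702…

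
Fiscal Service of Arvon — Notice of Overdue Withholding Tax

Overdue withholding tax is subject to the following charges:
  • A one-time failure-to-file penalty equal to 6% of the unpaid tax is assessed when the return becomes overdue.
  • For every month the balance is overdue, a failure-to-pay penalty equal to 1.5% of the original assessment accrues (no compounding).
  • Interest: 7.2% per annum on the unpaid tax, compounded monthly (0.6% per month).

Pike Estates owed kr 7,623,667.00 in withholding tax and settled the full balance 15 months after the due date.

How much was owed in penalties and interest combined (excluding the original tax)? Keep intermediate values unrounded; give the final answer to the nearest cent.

kr 2,888,455.51

Failure-to-file penalty: 6% × kr 7,623,667.00 = kr 457,420.02
Failure-to-pay penalty: 15 × 1.5% × kr 7,623,667.00 = kr 1,715,325.08…
Interest: kr 7,623,667.00 × ((1 + 0.006)^15 − 1) = kr 7,623,667.00 × 0.0938801… = kr 715,710.4116…
Penalties + interest = kr 2,172,745.0950 + kr 715,710.4116… = kr 2,888,455.51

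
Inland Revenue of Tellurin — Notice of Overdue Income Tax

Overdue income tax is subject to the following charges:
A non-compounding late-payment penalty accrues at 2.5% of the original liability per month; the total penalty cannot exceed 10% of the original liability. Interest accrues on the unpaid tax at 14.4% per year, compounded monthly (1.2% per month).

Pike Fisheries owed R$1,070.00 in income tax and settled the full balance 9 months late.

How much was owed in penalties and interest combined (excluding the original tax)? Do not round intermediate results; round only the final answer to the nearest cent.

R$228.27

Penalty (uncapped): 9 × 2.5% × R$1,070.00 = R$240.75; cap = 10% × R$1,070.00 = R$107.00 → penalty = R$107.00
Interest: R$1,070.00 × ((1 + 0.012)^9 − 1) = R$1,070.00 × 0.1133318… = R$121.2650…
Penalties + interest = R$107.0000 + R$121.2650… = R$228.27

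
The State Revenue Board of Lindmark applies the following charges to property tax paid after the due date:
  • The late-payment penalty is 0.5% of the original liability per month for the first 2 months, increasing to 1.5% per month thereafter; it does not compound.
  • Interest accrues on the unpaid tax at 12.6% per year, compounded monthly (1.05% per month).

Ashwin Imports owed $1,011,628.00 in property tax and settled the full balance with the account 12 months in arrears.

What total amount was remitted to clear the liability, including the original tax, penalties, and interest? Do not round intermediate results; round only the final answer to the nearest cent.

Penalty, months 1–2: 2 × 0.5% × $1,011,628.00 = $10,116.28
Penalty, months 3–12: 10 × 1.5% × $1,011,628.00 = $151,744.20
Interest: $1,011,628.00 × ((1 + 0.0105)^12 − 1) = $1,011,628.00 × 0.1335373… = $135,090.0683…
Total = $1,011,628.00 + $161,860.4800 + $135,090.0683… = $1,308,578.55

$1,308,578.55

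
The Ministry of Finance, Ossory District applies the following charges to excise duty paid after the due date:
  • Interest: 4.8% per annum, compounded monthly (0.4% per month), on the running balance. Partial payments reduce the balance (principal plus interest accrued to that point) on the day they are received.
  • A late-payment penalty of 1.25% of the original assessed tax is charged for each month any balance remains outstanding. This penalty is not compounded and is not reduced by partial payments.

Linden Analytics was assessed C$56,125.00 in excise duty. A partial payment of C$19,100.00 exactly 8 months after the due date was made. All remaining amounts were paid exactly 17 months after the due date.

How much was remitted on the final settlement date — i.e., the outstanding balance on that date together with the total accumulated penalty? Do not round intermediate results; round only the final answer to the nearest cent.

C$52,193.96

Balance at month 8: C$56,125.0000 × (1 + 0.004)^8 = C$57,946.3462…
After C$19,100.00 payment: C$57,946.3462… − C$19,100.00 = C$38,846.3462…
Balance at month 17: C$38,846.3462… × (1 + 0.004)^9 = C$40,267.4002…
Penalty: 17 × 1.25% × C$56,125.00 = C$11,926.56…
Final settlement = outstanding balance + penalty = C$40,267.4002… + C$11,926.56… = C$52,193.96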